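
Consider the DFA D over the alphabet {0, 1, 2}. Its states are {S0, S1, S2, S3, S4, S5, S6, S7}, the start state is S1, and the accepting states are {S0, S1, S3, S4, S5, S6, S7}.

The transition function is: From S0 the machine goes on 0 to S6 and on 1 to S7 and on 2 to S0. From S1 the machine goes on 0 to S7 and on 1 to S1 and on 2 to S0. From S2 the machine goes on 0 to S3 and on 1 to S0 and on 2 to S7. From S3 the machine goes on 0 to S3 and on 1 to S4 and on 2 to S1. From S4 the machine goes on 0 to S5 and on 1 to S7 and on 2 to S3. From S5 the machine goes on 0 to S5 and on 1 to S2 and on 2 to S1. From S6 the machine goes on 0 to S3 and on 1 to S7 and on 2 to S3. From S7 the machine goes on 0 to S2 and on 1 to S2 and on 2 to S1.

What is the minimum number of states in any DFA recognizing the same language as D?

Every state is reachable, so we keep all 8.
Start with accepting vs non-accepting: {S0,S1,S3,S4,S5,S6,S7} | {S2}.
Refine {S0,S1,S3,S4,S5,S6,S7} on symbol 0: members go to different blocks, giving {S0,S1,S3,S4,S5,S6} and {S7}.
Split {S0,S1,S3,S4,S5,S6} by δ(·,0) → {S0,S3,S4,S5,S6} and {S1}.
Split {S0,S3,S4,S5,S6} by δ(·,1) → {S0,S4,S6} and {S3} and {S5}.
Split {S0,S4,S6} by δ(·,0) → {S0} and {S4} and {S6}.
The partition is now stable with 8 blocks: {S0} | {S2} | {S7} | {S1} | {S3} | {S5} | {S4} | {S6}.

8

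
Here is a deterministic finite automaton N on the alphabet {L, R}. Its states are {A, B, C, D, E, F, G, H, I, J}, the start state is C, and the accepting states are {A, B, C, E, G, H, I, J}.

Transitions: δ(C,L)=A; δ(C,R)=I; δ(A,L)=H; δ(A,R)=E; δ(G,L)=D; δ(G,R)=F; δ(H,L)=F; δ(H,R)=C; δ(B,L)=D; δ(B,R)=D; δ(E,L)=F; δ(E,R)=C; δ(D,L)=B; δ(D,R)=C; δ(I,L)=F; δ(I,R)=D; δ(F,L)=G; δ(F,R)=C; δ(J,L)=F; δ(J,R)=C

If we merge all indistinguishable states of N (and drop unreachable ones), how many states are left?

Reachable states from the start: {A,B,C,D,E,F,G,H,I}. Unreachable: {J} — drop them.
Start with accepting vs non-accepting: {A,B,C,E,G,H,I} | {D,F}.
Split {A,B,C,E,G,H,I} by δ(·,L) → {B,E,G,H,I} and {A,C}.
On input R, block {B,E,G,H,I} splits into {B,G,I} and {E,H}.
Split {A,C} by δ(·,L) → {A} and {C}.
The partition is now stable with 5 blocks: {B,G,I} | {D,F} | {A} | {E,H} | {C}.

5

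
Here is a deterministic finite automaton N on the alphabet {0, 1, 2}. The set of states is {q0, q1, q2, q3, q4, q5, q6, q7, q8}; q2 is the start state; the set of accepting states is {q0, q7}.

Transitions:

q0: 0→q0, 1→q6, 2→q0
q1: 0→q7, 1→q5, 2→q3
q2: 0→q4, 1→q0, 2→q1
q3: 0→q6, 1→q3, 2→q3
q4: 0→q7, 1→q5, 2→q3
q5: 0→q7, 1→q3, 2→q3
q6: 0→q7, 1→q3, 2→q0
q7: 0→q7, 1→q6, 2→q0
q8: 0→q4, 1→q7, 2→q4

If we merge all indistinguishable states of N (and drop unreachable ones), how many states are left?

6

Reachable states from the start: {q0,q1,q2,q3,q4,q5,q6,q7}. Unreachable: {q8} — drop them.
Start with accepting vs non-accepting: {q0,q7} | {q1,q2,q3,q4,q5,q6}.
Refine {q1,q2,q3,q4,q5,q6} on symbol 0: members go to different blocks, giving {q1,q4,q5,q6} and {q2,q3}.
Split {q1,q4,q5,q6} by δ(·,1) → {q1,q4} and {q5,q6}.
Split {q2,q3} by δ(·,0) → {q2} and {q3}.
Split {q5,q6} by δ(·,2) → {q5} and {q6}.
Stable partition: {q0,q7} | {q1,q4} | {q2} | {q5} | {q3} | {q6} — 6 equivalence classes.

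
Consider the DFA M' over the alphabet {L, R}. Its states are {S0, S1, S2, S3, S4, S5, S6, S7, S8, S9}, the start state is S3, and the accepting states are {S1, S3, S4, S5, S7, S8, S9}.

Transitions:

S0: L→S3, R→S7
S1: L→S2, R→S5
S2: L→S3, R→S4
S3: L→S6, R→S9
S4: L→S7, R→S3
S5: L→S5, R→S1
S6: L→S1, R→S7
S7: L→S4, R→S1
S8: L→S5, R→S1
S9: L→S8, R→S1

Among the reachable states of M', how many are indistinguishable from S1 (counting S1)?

States {S0} cannot be reached from the start state, so discard them.
P0 = {S1,S3,S4,S5,S7,S8,S9} | {S2,S6}.
Refine {S1,S3,S4,S5,S7,S8,S9} on symbol L: members go to different blocks, giving {S4,S5,S7,S8,S9} and {S1,S3}.
No further refinement is possible. Final partition (3 blocks): {S4,S5,S7,S8,S9} | {S2,S6} | {S1,S3}.
The equivalence class containing S1 is {S1,S3}, of size 2.

2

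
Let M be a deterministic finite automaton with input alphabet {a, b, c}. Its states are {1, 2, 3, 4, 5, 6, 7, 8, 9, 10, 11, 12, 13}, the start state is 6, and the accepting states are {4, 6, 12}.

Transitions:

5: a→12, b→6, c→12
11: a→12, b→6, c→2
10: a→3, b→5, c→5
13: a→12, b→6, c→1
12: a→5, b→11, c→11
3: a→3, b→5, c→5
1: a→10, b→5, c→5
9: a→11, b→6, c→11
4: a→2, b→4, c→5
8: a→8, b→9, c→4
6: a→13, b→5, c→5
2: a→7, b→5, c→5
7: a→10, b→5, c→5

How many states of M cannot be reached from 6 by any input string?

3

Starting at 6 and following transitions, the reachable set is {1, 2, 3, 5, 6, 7, 10, 11, 12, 13}. That leaves 4, 8, 9 unreachable — 3 in total.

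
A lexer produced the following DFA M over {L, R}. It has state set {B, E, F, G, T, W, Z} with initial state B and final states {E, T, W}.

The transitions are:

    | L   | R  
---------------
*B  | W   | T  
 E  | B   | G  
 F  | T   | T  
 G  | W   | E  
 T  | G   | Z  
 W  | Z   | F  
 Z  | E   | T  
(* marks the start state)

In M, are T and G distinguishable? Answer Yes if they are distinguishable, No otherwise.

P0 = {E,T,W} | {B,F,G,Z}.
The partition is now stable with 2 blocks: {E,T,W} | {B,F,G,Z}.
T and G end up in different blocks, so they are distinguishable. For instance, the string 'ε' is accepted from only T.

Yes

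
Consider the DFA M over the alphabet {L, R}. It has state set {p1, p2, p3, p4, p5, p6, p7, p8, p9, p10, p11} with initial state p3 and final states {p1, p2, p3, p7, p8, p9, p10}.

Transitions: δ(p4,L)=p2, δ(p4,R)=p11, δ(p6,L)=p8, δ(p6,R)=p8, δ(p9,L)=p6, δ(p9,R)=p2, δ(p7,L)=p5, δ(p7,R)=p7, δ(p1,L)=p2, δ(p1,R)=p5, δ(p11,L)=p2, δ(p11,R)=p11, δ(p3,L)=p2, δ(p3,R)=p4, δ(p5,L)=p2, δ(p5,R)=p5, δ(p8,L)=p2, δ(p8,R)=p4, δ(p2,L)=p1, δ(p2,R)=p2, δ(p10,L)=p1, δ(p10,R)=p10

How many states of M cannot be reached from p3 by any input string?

BFS from p3 reaches {p1, p2, p3, p4, p5, p11}; the 5 state(s) p6, p7, p8, p9, p10 are never visited.

5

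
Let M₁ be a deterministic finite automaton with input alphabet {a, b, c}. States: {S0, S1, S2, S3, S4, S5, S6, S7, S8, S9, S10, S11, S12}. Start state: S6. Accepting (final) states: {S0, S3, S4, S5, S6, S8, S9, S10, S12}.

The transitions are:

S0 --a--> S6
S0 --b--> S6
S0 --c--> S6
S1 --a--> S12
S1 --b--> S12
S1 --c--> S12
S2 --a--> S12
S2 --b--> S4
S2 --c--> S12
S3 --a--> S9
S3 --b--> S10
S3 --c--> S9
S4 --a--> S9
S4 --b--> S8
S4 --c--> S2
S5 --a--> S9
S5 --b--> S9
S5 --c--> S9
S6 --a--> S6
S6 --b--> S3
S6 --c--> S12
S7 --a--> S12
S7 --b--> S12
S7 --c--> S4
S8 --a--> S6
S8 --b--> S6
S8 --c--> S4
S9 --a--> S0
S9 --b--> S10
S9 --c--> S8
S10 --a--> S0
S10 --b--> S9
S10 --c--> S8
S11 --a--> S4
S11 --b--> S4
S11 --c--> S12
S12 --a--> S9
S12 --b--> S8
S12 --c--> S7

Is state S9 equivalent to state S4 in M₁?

No

States {S1,S5,S11} cannot be reached from the start state, so discard them.
Initial partition by acceptance: {S0,S3,S4,S6,S8,S9,S10,S12} | {S2,S7}.
Refine {S0,S3,S4,S6,S8,S9,S10,S12} on symbol c: members go to different blocks, giving {S0,S3,S6,S8,S9,S10} and {S4,S12}.
Refine {S0,S3,S6,S8,S9,S10} on symbol c: members go to different blocks, giving {S0,S3,S9,S10} and {S6,S8}.
On input a, block {S0,S3,S9,S10} splits into {S3,S9,S10} and {S0}.
Split {S3,S9,S10} by δ(·,a) → {S9,S10} and {S3}.
On input b, block {S6,S8} splits into {S6} and {S8}.
Stable partition: {S9,S10} | {S2,S7} | {S4,S12} | {S6} | {S0} | {S3} | {S8} — 7 equivalence classes.
S9 and S4 end up in different blocks, so they are distinguishable. For instance, the string 'c' is accepted from only S9.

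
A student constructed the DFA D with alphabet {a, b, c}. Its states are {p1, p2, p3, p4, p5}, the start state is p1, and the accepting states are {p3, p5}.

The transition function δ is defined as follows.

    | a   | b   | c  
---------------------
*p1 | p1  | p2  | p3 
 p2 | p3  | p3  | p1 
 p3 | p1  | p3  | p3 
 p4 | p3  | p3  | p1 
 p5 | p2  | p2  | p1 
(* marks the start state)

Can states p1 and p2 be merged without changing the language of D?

No

States {p4,p5} cannot be reached from the start state, so discard them.
Initial partition by acceptance: {p3} | {p1,p2}.
On input a, block {p1,p2} splits into {p1} and {p2}.
The partition is now stable with 3 blocks: {p3} | {p1} | {p2}.
p1 and p2 end up in different blocks, so they are distinguishable. For instance, the string 'a' is accepted from only p2.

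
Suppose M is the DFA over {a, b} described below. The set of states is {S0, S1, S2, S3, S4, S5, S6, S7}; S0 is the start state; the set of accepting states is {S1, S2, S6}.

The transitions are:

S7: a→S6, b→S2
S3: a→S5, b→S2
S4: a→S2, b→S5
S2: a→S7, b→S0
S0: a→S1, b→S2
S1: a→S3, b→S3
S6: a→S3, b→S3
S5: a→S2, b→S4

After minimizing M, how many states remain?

5

Start with accepting vs non-accepting: {S1,S2,S6} | {S0,S3,S4,S5,S7}.
Split {S0,S3,S4,S5,S7} by δ(·,a) → {S0,S4,S5,S7} and {S3}.
On input a, block {S1,S2,S6} splits into {S1,S6} and {S2}.
On input a, block {S0,S4,S5,S7} splits into {S0,S7} and {S4,S5}.
Stable partition: {S1,S6} | {S0,S7} | {S3} | {S2} | {S4,S5} — 5 equivalence classes.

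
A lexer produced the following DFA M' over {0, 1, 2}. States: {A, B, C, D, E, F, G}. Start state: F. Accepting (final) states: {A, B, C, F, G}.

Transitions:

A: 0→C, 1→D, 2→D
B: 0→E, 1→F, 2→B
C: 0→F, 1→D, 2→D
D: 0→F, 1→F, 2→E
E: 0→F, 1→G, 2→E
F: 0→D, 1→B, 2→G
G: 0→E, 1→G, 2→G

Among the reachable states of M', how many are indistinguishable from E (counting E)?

Reachable states from the start: {B,D,E,F,G}. Unreachable: {A,C} — drop them.
Start with accepting vs non-accepting: {B,F,G} | {D,E}.
The partition is now stable with 2 blocks: {B,F,G} | {D,E}.
State E belongs to the block {D,E}, which has 2 states.

2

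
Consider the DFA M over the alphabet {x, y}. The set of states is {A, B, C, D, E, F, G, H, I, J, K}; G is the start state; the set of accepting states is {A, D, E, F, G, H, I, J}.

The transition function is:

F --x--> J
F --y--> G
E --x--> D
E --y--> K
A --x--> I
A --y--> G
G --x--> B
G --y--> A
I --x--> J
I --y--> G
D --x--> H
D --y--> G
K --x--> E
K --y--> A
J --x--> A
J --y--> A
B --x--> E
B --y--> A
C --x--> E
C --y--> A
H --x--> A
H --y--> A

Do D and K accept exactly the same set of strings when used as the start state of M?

No

Reachable states from the start: {A,B,D,E,G,H,I,J,K}. Unreachable: {C,F} — drop them.
Start with accepting vs non-accepting: {A,D,E,G,H,I,J} | {B,K}.
Split {A,D,E,G,H,I,J} by δ(·,x) → {A,D,E,H,I,J} and {G}.
Refine {A,D,E,H,I,J} on symbol y: members go to different blocks, giving {A,D,I} and {H,J} and {E}.
Refine {A,D,I} on symbol x: members go to different blocks, giving {D,I} and {A}.
No further refinement is possible. Final partition (6 blocks): {D,I} | {B,K} | {G} | {H,J} | {E} | {A}.
D and K end up in different blocks, so they are distinguishable. For instance, the string 'ε' is accepted from only D.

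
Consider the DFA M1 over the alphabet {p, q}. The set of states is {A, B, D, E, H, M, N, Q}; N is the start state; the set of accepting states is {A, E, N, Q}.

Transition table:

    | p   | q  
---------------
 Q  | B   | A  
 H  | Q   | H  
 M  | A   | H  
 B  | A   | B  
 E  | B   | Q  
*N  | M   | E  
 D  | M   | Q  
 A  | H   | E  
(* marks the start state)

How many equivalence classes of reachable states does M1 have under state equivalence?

2

States {D} cannot be reached from the start state, so discard them.
P0 = {A,E,N,Q} | {B,H,M}.
Stable partition: {A,E,N,Q} | {B,H,M} — 2 equivalence classes.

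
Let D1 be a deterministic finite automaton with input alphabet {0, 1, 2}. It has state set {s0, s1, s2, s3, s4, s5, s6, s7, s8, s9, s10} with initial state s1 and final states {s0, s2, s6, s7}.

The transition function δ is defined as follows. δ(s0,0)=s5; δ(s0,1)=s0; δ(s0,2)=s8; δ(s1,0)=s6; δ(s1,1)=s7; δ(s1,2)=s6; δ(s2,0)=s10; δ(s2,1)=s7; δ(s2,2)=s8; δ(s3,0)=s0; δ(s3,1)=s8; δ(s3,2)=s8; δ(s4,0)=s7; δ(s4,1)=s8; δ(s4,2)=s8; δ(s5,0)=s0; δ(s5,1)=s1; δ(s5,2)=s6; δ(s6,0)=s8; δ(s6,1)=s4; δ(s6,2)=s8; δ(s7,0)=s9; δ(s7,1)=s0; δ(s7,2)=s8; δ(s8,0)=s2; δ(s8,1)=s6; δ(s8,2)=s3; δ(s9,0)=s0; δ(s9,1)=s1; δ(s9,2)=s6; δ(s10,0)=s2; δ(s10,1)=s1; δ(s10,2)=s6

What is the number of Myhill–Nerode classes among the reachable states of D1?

6

P0 = {s0,s2,s6,s7} | {s1,s3,s4,s5,s8,s9,s10}.
Refine {s0,s2,s6,s7} on symbol 1: members go to different blocks, giving {s0,s2,s7} and {s6}.
Split {s1,s3,s4,s5,s8,s9,s10} by δ(·,0) → {s3,s4,s5,s8,s9,s10} and {s1}.
On input 1, block {s3,s4,s5,s8,s9,s10} splits into {s5,s9,s10} and {s3,s4} and {s8}.
No further refinement is possible. Final partition (6 blocks): {s0,s2,s7} | {s5,s9,s10} | {s6} | {s1} | {s3,s4} | {s8}.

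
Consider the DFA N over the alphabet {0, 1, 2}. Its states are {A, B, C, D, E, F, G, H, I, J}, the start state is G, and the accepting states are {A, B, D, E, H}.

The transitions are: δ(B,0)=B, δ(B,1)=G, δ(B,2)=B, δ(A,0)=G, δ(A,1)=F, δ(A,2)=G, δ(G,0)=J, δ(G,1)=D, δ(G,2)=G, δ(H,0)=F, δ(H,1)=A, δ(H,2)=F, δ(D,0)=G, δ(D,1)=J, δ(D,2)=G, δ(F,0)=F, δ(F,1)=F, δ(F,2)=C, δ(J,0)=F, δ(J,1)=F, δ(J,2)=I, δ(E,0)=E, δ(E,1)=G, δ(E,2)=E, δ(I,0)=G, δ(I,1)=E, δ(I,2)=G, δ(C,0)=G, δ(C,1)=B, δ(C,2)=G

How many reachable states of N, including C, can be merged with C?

States {A,H} cannot be reached from the start state, so discard them.
Initial partition by acceptance: {B,D,E} | {C,F,G,I,J}.
Split {B,D,E} by δ(·,0) → {B,E} and {D}.
Split {C,F,G,I,J} by δ(·,1) → {C,I} and {F,J} and {G}.
Stable partition: {B,E} | {C,I} | {D} | {F,J} | {G} — 5 equivalence classes.
State C belongs to the block {C,I}, which has 2 states.

2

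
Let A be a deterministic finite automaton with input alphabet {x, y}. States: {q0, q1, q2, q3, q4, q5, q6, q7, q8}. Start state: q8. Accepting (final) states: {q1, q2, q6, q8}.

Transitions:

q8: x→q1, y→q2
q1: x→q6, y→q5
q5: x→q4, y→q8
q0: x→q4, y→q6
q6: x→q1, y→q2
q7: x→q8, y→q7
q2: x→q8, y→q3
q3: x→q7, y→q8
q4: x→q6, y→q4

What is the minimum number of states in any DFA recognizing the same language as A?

States {q0} cannot be reached from the start state, so discard them.
P0 = {q1,q2,q6,q8} | {q3,q4,q5,q7}.
Refine {q1,q2,q6,q8} on symbol y: members go to different blocks, giving {q1,q2} and {q6,q8}.
Split {q3,q4,q5,q7} by δ(·,x) → {q3,q5} and {q4,q7}.
No further refinement is possible. Final partition (4 blocks): {q1,q2} | {q3,q5} | {q6,q8} | {q4,q7}.

4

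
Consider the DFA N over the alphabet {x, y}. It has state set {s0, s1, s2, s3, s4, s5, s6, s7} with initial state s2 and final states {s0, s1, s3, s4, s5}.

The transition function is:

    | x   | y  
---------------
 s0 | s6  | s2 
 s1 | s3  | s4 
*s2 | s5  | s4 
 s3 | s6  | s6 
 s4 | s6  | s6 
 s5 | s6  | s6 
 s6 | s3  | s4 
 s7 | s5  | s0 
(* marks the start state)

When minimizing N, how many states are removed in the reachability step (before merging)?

3

BFS from s2 reaches {s2, s3, s4, s5, s6}; the 3 state(s) s0, s1, s7 are never visited.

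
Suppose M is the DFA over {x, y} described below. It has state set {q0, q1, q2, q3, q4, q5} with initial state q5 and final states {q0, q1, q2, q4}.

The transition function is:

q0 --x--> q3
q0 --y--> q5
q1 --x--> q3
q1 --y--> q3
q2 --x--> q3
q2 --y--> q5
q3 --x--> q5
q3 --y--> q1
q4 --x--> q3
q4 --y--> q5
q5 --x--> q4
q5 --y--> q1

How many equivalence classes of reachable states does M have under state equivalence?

Reachable states from the start: {q1,q3,q4,q5}. Unreachable: {q0,q2} — drop them.
Start with accepting vs non-accepting: {q1,q4} | {q3,q5}.
Split {q3,q5} by δ(·,x) → {q3} and {q5}.
On input y, block {q1,q4} splits into {q1} and {q4}.
Stable partition: {q1} | {q3} | {q5} | {q4} — 4 equivalence classes.

4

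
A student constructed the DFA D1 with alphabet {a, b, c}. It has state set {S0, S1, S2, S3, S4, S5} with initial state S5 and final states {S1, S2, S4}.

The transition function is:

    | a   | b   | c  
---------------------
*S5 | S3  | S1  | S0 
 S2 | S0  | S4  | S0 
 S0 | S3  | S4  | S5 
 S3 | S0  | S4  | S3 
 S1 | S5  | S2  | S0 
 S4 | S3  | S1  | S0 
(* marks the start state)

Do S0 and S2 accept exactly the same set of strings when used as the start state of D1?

No

All states are reachable from the start state.
Start with accepting vs non-accepting: {S1,S2,S4} | {S0,S3,S5}.
No further refinement is possible. Final partition (2 blocks): {S1,S2,S4} | {S0,S3,S5}.
S0 and S2 end up in different blocks, so they are distinguishable. For instance, the string 'ε' is accepted from only S2.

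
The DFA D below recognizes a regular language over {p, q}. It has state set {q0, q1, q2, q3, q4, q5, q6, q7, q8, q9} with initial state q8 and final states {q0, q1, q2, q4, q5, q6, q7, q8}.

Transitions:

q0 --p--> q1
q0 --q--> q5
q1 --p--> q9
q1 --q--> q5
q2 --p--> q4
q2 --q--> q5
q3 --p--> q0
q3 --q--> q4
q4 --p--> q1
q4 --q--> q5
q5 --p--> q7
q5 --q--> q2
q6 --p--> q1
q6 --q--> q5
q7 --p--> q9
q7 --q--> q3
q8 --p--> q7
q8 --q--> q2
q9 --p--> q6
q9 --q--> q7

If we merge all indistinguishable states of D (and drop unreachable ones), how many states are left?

7

P0 = {q0,q1,q2,q4,q5,q6,q7,q8} | {q3,q9}.
Split {q0,q1,q2,q4,q5,q6,q7,q8} by δ(·,p) → {q0,q2,q4,q5,q6,q8} and {q1,q7}.
Split {q0,q2,q4,q5,q6,q8} by δ(·,p) → {q0,q4,q5,q6,q8} and {q2}.
On input q, block {q0,q4,q5,q6,q8} splits into {q0,q4,q6} and {q5,q8}.
Split {q3,q9} by δ(·,q) → {q3} and {q9}.
Refine {q1,q7} on symbol q: members go to different blocks, giving {q1} and {q7}.
Stable partition: {q0,q4,q6} | {q3} | {q1} | {q2} | {q5,q8} | {q9} | {q7} — 7 equivalence classes.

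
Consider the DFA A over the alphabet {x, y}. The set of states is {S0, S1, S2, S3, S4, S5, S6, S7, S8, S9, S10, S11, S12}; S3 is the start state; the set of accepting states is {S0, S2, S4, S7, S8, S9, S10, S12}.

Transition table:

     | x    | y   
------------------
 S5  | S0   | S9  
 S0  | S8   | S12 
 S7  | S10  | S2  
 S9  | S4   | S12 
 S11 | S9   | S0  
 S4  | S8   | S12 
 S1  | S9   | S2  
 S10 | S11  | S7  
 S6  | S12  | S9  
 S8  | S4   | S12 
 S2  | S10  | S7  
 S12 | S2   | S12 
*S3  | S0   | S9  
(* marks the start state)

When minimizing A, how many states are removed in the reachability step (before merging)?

Starting at S3 and following transitions, the reachable set is {S0, S2, S3, S4, S7, S8, S9, S10, S11, S12}. That leaves S1, S5, S6 unreachable — 3 in total.

3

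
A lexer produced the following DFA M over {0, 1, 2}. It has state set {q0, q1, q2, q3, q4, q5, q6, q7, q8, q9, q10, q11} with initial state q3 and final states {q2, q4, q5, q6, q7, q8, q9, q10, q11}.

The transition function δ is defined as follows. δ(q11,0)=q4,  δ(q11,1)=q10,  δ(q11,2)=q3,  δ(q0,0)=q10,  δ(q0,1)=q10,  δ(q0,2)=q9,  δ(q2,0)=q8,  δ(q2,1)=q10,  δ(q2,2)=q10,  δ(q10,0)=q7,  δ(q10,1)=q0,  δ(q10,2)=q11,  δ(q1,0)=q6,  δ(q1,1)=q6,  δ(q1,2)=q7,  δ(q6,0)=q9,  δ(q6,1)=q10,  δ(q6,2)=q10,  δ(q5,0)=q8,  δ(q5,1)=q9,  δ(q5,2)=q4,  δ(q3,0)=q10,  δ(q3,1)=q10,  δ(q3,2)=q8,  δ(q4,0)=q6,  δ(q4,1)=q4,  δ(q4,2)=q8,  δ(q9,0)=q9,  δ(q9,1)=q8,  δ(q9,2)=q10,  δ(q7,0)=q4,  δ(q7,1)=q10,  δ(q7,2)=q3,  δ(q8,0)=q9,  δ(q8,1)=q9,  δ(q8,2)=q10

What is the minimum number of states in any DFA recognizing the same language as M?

Reachable states from the start: {q0,q3,q4,q6,q7,q8,q9,q10,q11}. Unreachable: {q1,q2,q5} — drop them.
Start with accepting vs non-accepting: {q4,q6,q7,q8,q9,q10,q11} | {q0,q3}.
Refine {q4,q6,q7,q8,q9,q10,q11} on symbol 1: members go to different blocks, giving {q4,q6,q7,q8,q9,q11} and {q10}.
On input 1, block {q4,q6,q7,q8,q9,q11} splits into {q4,q8,q9} and {q6,q7,q11}.
Refine {q4,q8,q9} on symbol 0: members go to different blocks, giving {q8,q9} and {q4}.
On input 0, block {q6,q7,q11} splits into {q7,q11} and {q6}.
Stable partition: {q8,q9} | {q0,q3} | {q10} | {q7,q11} | {q4} | {q6} — 6 equivalence classes.

6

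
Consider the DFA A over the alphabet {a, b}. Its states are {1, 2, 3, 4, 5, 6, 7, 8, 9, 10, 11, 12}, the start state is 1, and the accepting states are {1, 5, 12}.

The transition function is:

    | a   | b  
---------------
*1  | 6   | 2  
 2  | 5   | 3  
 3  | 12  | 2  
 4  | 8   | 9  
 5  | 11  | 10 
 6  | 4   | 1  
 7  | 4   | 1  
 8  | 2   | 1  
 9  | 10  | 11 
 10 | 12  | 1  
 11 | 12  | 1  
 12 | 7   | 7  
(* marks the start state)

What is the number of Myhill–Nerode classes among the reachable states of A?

All states are reachable from the start state.
P0 = {1,5,12} | {2,3,4,6,7,8,9,10,11}.
Split {2,3,4,6,7,8,9,10,11} by δ(·,a) → {4,6,7,8,9} and {2,3,10,11}.
Refine {1,5,12} on symbol a: members go to different blocks, giving {1,12} and {5}.
Refine {1,12} on symbol b: members go to different blocks, giving {1} and {12}.
On input a, block {4,6,7,8,9} splits into {4,6,7} and {8,9}.
Refine {4,6,7} on symbol a: members go to different blocks, giving {6,7} and {4}.
On input a, block {2,3,10,11} splits into {3,10,11} and {2}.
Refine {3,10,11} on symbol b: members go to different blocks, giving {10,11} and {3}.
Refine {8,9} on symbol a: members go to different blocks, giving {8} and {9}.
No further refinement is possible. Final partition (10 blocks): {1} | {6,7} | {10,11} | {5} | {12} | {8} | {4} | {2} | {3} | {9}.

10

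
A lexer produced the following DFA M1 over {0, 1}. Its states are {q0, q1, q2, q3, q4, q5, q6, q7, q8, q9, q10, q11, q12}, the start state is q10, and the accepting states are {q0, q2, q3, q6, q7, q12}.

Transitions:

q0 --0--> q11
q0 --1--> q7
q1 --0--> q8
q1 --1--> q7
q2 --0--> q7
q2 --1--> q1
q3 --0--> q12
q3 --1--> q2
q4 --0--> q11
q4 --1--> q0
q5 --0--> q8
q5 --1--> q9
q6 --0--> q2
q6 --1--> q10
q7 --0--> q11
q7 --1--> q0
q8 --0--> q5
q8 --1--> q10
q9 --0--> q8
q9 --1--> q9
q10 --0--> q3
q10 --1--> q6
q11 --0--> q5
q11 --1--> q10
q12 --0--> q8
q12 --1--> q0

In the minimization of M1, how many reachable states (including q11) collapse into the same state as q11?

First remove the unreachable states {q4}; 12 states remain.
P0 = {q0,q2,q3,q6,q7,q12} | {q1,q5,q8,q9,q10,q11}.
Split {q0,q2,q3,q6,q7,q12} by δ(·,0) → {q0,q7,q12} and {q2,q3,q6}.
Split {q1,q5,q8,q9,q10,q11} by δ(·,0) → {q1,q5,q8,q9,q11} and {q10}.
Refine {q1,q5,q8,q9,q11} on symbol 1: members go to different blocks, giving {q5,q9} and {q8,q11} and {q1}.
Split {q2,q3,q6} by δ(·,0) → {q2,q3} and {q6}.
On input 1, block {q2,q3} splits into {q2} and {q3}.
The partition is now stable with 8 blocks: {q0,q7,q12} | {q5,q9} | {q2} | {q10} | {q8,q11} | {q1} | {q6} | {q3}.
The equivalence class containing q11 is {q8,q11}, of size 2.

2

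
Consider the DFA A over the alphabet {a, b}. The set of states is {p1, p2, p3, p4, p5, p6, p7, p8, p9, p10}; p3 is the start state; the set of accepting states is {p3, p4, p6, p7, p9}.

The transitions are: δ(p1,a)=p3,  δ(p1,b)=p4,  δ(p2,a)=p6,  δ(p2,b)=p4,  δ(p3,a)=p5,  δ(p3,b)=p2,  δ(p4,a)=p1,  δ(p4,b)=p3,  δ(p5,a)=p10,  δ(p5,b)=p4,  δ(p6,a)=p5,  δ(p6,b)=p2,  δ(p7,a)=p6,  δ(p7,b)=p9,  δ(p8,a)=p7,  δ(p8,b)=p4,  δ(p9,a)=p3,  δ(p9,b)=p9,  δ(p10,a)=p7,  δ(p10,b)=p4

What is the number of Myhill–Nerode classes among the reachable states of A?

States {p8} cannot be reached from the start state, so discard them.
Initial partition by acceptance: {p3,p4,p6,p7,p9} | {p1,p2,p5,p10}.
Refine {p3,p4,p6,p7,p9} on symbol a: members go to different blocks, giving {p3,p4,p6} and {p7,p9}.
On input b, block {p3,p4,p6} splits into {p3,p6} and {p4}.
On input a, block {p1,p2,p5,p10} splits into {p1,p2} and {p5} and {p10}.
The partition is now stable with 6 blocks: {p3,p6} | {p1,p2} | {p7,p9} | {p4} | {p5} | {p10}.

6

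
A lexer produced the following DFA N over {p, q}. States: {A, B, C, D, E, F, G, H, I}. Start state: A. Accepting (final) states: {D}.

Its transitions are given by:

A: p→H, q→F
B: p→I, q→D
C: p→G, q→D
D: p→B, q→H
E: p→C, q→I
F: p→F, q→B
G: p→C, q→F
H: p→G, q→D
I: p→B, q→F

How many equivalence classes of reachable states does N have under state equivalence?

States {E} cannot be reached from the start state, so discard them.
Initial partition by acceptance: {D} | {A,B,C,F,G,H,I}.
Refine {A,B,C,F,G,H,I} on symbol q: members go to different blocks, giving {A,F,G,I} and {B,C,H}.
Refine {A,F,G,I} on symbol p: members go to different blocks, giving {A,G,I} and {F}.
No further refinement is possible. Final partition (4 blocks): {D} | {A,G,I} | {B,C,H} | {F}.

4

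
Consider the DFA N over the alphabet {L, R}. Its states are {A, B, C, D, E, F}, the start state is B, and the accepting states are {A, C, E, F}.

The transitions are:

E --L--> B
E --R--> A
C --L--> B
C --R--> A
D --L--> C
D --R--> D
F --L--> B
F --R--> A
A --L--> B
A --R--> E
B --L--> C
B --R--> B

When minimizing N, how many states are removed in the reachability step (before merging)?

Starting at B and following transitions, the reachable set is {A, B, C, E}. That leaves D, F unreachable — 2 in total.

2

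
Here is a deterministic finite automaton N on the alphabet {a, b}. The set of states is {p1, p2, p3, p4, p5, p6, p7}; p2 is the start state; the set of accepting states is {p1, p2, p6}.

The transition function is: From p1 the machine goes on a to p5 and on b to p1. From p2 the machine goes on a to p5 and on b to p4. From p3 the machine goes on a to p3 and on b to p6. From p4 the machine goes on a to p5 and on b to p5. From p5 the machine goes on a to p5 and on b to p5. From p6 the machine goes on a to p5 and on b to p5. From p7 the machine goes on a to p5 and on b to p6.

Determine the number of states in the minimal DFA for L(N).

States {p1,p3,p6,p7} cannot be reached from the start state, so discard them.
Start with accepting vs non-accepting: {p2} | {p4,p5}.
Stable partition: {p2} | {p4,p5} — 2 equivalence classes.

2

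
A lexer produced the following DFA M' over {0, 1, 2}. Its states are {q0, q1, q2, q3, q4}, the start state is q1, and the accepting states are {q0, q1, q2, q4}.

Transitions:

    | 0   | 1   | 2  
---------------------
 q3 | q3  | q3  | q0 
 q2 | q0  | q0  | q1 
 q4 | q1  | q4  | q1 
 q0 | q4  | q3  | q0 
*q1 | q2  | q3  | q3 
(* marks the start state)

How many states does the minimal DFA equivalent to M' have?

5

All states are reachable from the start state.
Start with accepting vs non-accepting: {q0,q1,q2,q4} | {q3}.
Refine {q0,q1,q2,q4} on symbol 1: members go to different blocks, giving {q0,q1} and {q2,q4}.
Split {q0,q1} by δ(·,2) → {q0} and {q1}.
Refine {q2,q4} on symbol 0: members go to different blocks, giving {q2} and {q4}.
The partition is now stable with 5 blocks: {q0} | {q3} | {q2} | {q1} | {q4}.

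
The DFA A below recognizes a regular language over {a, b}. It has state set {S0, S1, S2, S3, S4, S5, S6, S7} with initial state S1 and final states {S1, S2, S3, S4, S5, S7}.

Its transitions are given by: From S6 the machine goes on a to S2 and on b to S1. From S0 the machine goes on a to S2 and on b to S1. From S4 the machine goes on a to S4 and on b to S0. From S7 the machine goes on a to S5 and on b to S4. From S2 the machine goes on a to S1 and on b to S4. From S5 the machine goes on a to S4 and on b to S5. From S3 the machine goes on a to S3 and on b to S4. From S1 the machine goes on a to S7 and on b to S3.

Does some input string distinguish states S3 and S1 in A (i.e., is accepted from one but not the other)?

Reachable states from the start: {S0,S1,S2,S3,S4,S5,S7}. Unreachable: {S6} — drop them.
Start with accepting vs non-accepting: {S1,S2,S3,S4,S5,S7} | {S0}.
On input b, block {S1,S2,S3,S4,S5,S7} splits into {S1,S2,S3,S5,S7} and {S4}.
On input a, block {S1,S2,S3,S5,S7} splits into {S1,S2,S3,S7} and {S5}.
Split {S1,S2,S3,S7} by δ(·,a) → {S1,S2,S3} and {S7}.
Refine {S1,S2,S3} on symbol a: members go to different blocks, giving {S2,S3} and {S1}.
Refine {S2,S3} on symbol a: members go to different blocks, giving {S2} and {S3}.
No further refinement is possible. Final partition (7 blocks): {S2} | {S0} | {S4} | {S5} | {S7} | {S1} | {S3}.
S3 and S1 end up in different blocks, so they are distinguishable. For instance, the string 'bb' is accepted from only S1.

Yes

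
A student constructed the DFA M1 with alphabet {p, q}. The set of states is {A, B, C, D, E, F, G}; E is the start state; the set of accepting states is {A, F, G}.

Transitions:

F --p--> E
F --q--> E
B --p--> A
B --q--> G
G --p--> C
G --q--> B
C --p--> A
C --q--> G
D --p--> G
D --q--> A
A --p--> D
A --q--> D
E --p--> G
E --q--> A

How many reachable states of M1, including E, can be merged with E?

4

First remove the unreachable states {F}; 6 states remain.
Initial partition by acceptance: {A,G} | {B,C,D,E}.
No further refinement is possible. Final partition (2 blocks): {A,G} | {B,C,D,E}.
State E belongs to the block {B,C,D,E}, which has 4 states.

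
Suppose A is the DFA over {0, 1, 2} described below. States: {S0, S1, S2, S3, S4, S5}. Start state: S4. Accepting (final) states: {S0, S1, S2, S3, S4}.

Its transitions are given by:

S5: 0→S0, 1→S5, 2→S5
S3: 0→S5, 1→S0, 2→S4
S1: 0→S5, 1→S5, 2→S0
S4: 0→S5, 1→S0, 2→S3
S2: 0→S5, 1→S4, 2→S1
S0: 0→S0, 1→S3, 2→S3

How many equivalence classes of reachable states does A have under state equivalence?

3

States {S1,S2} cannot be reached from the start state, so discard them.
P0 = {S0,S3,S4} | {S5}.
Split {S0,S3,S4} by δ(·,0) → {S3,S4} and {S0}.
Stable partition: {S3,S4} | {S5} | {S0} — 3 equivalence classes.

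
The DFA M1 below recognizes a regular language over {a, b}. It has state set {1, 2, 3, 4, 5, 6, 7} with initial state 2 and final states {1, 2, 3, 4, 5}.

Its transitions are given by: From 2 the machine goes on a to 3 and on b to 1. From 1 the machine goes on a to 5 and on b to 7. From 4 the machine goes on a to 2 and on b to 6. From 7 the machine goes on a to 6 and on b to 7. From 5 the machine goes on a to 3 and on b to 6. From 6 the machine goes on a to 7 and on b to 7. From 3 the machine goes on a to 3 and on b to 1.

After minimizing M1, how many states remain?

States {4} cannot be reached from the start state, so discard them.
Start with accepting vs non-accepting: {1,2,3,5} | {6,7}.
Refine {1,2,3,5} on symbol b: members go to different blocks, giving {1,5} and {2,3}.
Split {1,5} by δ(·,a) → {1} and {5}.
Stable partition: {1} | {6,7} | {2,3} | {5} — 4 equivalence classes.

4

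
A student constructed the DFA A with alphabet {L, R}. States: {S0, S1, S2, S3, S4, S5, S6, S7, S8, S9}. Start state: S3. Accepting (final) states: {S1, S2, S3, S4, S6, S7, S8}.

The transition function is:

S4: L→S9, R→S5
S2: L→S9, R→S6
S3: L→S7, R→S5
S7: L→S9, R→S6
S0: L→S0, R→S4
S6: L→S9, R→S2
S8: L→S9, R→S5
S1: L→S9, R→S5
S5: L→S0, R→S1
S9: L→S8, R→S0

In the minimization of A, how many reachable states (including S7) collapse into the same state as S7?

All states are reachable from the start state.
P0 = {S1,S2,S3,S4,S6,S7,S8} | {S0,S5,S9}.
Refine {S1,S2,S3,S4,S6,S7,S8} on symbol L: members go to different blocks, giving {S1,S2,S4,S6,S7,S8} and {S3}.
On input R, block {S1,S2,S4,S6,S7,S8} splits into {S1,S4,S8} and {S2,S6,S7}.
On input L, block {S0,S5,S9} splits into {S0,S5} and {S9}.
Stable partition: {S1,S4,S8} | {S0,S5} | {S3} | {S2,S6,S7} | {S9} — 5 equivalence classes.
The equivalence class containing S7 is {S2,S6,S7}, of size 3.

3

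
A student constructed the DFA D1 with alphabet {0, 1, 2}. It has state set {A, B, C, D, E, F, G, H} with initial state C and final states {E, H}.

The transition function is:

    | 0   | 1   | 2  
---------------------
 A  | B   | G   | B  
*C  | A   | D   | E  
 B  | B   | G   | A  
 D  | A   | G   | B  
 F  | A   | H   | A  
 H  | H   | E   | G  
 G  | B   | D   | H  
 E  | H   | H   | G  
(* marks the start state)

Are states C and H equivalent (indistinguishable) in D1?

No

Reachable states from the start: {A,B,C,D,E,G,H}. Unreachable: {F} — drop them.
Initial partition by acceptance: {E,H} | {A,B,C,D,G}.
On input 2, block {A,B,C,D,G} splits into {A,B,D} and {C,G}.
No further refinement is possible. Final partition (3 blocks): {E,H} | {A,B,D} | {C,G}.
C and H end up in different blocks, so they are distinguishable. For instance, the string 'ε' is accepted from only H.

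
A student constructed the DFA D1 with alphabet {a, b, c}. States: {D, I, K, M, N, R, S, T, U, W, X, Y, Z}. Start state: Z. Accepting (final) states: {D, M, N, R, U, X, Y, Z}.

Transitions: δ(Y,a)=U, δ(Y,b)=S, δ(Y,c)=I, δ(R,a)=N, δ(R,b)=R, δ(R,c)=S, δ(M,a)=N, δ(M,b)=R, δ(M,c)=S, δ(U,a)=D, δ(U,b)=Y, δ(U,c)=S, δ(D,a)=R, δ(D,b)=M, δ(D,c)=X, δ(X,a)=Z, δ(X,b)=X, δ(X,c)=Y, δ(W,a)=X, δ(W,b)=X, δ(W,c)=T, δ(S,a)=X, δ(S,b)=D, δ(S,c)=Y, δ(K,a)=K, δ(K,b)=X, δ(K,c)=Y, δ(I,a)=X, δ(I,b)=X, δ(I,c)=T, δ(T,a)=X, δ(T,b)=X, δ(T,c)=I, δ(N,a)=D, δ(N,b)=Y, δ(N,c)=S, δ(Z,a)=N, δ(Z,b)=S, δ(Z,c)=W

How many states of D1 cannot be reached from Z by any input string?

1

Starting at Z and following transitions, the reachable set is {D, I, M, N, R, S, T, U, W, X, Y, Z}. That leaves K unreachable — 1 in total.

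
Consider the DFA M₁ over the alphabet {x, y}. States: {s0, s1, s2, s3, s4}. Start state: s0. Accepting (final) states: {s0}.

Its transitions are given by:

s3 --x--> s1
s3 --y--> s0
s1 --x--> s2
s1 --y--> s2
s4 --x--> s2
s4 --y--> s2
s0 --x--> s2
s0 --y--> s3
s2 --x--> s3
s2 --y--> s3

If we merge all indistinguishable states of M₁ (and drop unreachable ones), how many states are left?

4

States {s4} cannot be reached from the start state, so discard them.
Initial partition by acceptance: {s0} | {s1,s2,s3}.
Refine {s1,s2,s3} on symbol y: members go to different blocks, giving {s1,s2} and {s3}.
On input x, block {s1,s2} splits into {s1} and {s2}.
Stable partition: {s0} | {s1} | {s3} | {s2} — 4 equivalence classes.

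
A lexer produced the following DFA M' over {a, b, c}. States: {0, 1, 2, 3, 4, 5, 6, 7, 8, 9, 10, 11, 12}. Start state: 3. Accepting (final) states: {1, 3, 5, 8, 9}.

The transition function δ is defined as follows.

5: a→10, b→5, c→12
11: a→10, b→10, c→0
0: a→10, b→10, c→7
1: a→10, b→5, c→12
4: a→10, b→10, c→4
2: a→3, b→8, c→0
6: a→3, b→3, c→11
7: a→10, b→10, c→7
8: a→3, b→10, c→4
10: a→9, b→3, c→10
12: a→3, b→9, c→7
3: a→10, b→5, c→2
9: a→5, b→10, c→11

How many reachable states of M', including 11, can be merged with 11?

4

States {1,6} cannot be reached from the start state, so discard them.
Start with accepting vs non-accepting: {3,5,8,9} | {0,2,4,7,10,11,12}.
On input a, block {3,5,8,9} splits into {3,5} and {8,9}.
On input a, block {0,2,4,7,10,11,12} splits into {0,4,7,11} and {2,12} and {10}.
No further refinement is possible. Final partition (5 blocks): {3,5} | {0,4,7,11} | {8,9} | {2,12} | {10}.
The equivalence class containing 11 is {0,4,7,11}, of size 4.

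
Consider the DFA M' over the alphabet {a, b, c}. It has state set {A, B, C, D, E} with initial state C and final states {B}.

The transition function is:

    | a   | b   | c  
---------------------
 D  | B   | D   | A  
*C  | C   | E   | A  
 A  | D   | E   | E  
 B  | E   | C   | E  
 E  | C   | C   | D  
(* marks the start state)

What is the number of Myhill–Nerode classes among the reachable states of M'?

P0 = {B} | {A,C,D,E}.
On input a, block {A,C,D,E} splits into {A,C,E} and {D}.
Split {A,C,E} by δ(·,a) → {C,E} and {A}.
On input c, block {C,E} splits into {C} and {E}.
Stable partition: {B} | {C} | {D} | {A} | {E} — 5 equivalence classes.

5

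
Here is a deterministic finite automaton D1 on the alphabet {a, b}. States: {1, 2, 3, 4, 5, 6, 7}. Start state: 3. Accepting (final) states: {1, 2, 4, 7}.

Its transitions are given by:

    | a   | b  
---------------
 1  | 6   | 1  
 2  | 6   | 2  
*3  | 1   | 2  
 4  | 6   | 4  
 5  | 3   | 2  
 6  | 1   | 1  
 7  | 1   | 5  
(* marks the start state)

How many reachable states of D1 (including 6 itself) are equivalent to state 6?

2

First remove the unreachable states {4,5,7}; 4 states remain.
P0 = {1,2} | {3,6}.
The partition is now stable with 2 blocks: {1,2} | {3,6}.
State 6 belongs to the block {3,6}, which has 2 states.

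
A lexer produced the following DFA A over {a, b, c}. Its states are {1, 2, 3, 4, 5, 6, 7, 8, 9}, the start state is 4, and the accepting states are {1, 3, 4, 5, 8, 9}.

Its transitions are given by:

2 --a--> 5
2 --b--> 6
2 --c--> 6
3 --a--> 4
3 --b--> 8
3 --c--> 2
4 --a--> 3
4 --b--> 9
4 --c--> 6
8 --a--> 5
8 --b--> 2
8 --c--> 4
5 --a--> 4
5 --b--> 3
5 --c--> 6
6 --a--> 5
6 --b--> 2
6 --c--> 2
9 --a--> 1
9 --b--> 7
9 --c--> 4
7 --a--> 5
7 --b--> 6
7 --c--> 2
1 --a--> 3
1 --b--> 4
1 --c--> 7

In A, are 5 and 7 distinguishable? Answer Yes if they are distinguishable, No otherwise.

Initial partition by acceptance: {1,3,4,5,8,9} | {2,6,7}.
On input b, block {1,3,4,5,8,9} splits into {1,3,4,5} and {8,9}.
Refine {1,3,4,5} on symbol b: members go to different blocks, giving {1,5} and {3,4}.
Stable partition: {1,5} | {2,6,7} | {8,9} | {3,4} — 4 equivalence classes.
5 and 7 end up in different blocks, so they are distinguishable. For instance, the string 'ε' is accepted from only 5.

Yes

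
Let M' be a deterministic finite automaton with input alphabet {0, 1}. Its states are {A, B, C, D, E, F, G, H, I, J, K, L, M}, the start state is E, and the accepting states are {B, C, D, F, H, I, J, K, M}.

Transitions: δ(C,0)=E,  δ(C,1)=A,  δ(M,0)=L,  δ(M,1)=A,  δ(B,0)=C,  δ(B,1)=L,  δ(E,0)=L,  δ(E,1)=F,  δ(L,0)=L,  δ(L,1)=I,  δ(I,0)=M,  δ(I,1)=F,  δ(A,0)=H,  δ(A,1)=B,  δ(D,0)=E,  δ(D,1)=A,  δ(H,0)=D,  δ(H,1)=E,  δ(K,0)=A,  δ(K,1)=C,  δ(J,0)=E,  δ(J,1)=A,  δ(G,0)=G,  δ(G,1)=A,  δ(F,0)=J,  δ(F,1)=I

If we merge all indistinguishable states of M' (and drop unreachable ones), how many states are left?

5

States {G,K} cannot be reached from the start state, so discard them.
P0 = {B,C,D,F,H,I,J,M} | {A,E,L}.
Split {B,C,D,F,H,I,J,M} by δ(·,0) → {B,F,H,I} and {C,D,J,M}.
Split {B,F,H,I} by δ(·,1) → {B,H} and {F,I}.
Split {A,E,L} by δ(·,0) → {E,L} and {A}.
No further refinement is possible. Final partition (5 blocks): {B,H} | {E,L} | {C,D,J,M} | {F,I} | {A}.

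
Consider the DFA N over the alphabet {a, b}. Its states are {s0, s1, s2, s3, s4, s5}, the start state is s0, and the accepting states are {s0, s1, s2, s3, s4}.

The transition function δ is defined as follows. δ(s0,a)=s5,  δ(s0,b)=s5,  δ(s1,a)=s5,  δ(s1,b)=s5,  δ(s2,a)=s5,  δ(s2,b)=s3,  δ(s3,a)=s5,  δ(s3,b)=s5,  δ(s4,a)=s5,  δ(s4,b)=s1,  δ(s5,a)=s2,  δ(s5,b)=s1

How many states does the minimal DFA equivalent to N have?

3

First remove the unreachable states {s4}; 5 states remain.
Start with accepting vs non-accepting: {s0,s1,s2,s3} | {s5}.
Split {s0,s1,s2,s3} by δ(·,b) → {s0,s1,s3} and {s2}.
The partition is now stable with 3 blocks: {s0,s1,s3} | {s5} | {s2}.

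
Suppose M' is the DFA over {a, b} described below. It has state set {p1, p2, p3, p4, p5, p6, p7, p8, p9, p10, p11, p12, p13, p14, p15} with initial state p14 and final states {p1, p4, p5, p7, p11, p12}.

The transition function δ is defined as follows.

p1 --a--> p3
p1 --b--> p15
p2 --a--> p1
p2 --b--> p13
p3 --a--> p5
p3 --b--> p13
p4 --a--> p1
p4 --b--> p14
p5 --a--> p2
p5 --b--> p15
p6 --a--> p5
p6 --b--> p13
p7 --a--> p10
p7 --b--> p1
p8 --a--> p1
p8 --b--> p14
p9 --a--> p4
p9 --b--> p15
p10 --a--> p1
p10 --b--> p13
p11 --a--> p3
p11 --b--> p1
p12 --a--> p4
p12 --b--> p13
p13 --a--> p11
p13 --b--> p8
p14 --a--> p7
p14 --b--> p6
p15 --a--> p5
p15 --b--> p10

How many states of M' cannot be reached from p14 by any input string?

3

BFS from p14 reaches {p1, p2, p3, p5, p6, p7, p8, p10, p11, p13, p14, p15}; the 3 state(s) p4, p9, p12 are never visited.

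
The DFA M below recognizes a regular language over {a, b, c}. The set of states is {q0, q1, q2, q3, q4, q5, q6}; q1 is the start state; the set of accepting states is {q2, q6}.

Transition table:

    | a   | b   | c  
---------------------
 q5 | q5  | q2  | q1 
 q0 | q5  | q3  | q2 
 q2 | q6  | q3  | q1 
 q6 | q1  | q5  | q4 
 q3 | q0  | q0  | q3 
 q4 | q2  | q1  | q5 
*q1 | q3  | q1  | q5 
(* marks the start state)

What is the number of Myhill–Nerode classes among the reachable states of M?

7

Start with accepting vs non-accepting: {q2,q6} | {q0,q1,q3,q4,q5}.
Split {q2,q6} by δ(·,a) → {q2} and {q6}.
Refine {q0,q1,q3,q4,q5} on symbol a: members go to different blocks, giving {q0,q1,q3,q5} and {q4}.
On input b, block {q0,q1,q3,q5} splits into {q0,q1,q3} and {q5}.
Refine {q0,q1,q3} on symbol a: members go to different blocks, giving {q1,q3} and {q0}.
Refine {q1,q3} on symbol a: members go to different blocks, giving {q1} and {q3}.
The partition is now stable with 7 blocks: {q2} | {q1} | {q6} | {q4} | {q5} | {q0} | {q3}.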